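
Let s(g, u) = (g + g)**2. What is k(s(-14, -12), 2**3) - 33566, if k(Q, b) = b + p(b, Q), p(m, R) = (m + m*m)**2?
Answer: -28374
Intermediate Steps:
p(m, R) = (m + m**2)**2
s(g, u) = 4*g**2 (s(g, u) = (2*g)**2 = 4*g**2)
k(Q, b) = b + b**2*(1 + b)**2
k(s(-14, -12), 2**3) - 33566 = 2**3*(1 + 2**3*(1 + 2**3)**2) - 33566 = 8*(1 + 8*(1 + 8)**2) - 33566 = 8*(1 + 8*9**2) - 33566 = 8*(1 + 8*81) - 33566 = 8*(1 + 648) - 33566 = 8*649 - 33566 = 5192 - 33566 = -28374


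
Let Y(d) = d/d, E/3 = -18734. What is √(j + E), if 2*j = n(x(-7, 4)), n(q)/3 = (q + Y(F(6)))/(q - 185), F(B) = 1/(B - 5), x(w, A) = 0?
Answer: 3*I*√854894990/370 ≈ 237.07*I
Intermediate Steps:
E = -56202 (E = 3*(-18734) = -56202)
F(B) = 1/(-5 + B)
Y(d) = 1
n(q) = 3*(1 + q)/(-185 + q) (n(q) = 3*((q + 1)/(q - 185)) = 3*((1 + q)/(-185 + q)) = 3*(1 + q)/(-185 + q))
j = -3/370 (j = (3*(1 + 0)/(-185 + 0))/2 = (3*1/(-185))/2 = (3*(-1/185)*1)/2 = (½)*(-3/185) = -3/370 ≈ -0.0081081)
√(j + E) = √(-3/370 - 56202) = √(-20794743/370) = 3*I*√854894990/370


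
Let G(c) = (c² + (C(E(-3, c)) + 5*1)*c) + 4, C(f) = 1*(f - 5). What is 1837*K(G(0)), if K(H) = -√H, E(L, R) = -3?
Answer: -3674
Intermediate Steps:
C(f) = -5 + f (C(f) = 1*(-5 + f) = -5 + f)
G(c) = 4 + c² - 3*c (G(c) = (c² + ((-5 - 3) + 5*1)*c) + 4 = (c² + (-8 + 5)*c) + 4 = (c² - 3*c) + 4 = 4 + c² - 3*c)
1837*K(G(0)) = 1837*(-√(4 + 0² - 3*0)) = 1837*(-√(4 + 0 + 0)) = 1837*(-√4) = 1837*(-1*2) = 1837*(-2) = -3674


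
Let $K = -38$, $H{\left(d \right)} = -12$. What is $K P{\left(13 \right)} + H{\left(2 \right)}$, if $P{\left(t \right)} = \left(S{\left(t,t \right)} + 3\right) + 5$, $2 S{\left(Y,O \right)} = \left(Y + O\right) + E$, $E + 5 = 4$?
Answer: $-791$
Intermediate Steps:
$E = -1$ ($E = -5 + 4 = -1$)
$S{\left(Y,O \right)} = - \frac{1}{2} + \frac{O}{2} + \frac{Y}{2}$ ($S{\left(Y,O \right)} = \frac{\left(Y + O\right) - 1}{2} = \frac{\left(O + Y\right) - 1}{2} = \frac{-1 + O + Y}{2} = - \frac{1}{2} + \frac{O}{2} + \frac{Y}{2}$)
$P{\left(t \right)} = \frac{15}{2} + t$ ($P{\left(t \right)} = \left(\left(- \frac{1}{2} + \frac{t}{2} + \frac{t}{2}\right) + 3\right) + 5 = \left(\left(- \frac{1}{2} + t\right) + 3\right) + 5 = \left(\frac{5}{2} + t\right) + 5 = \frac{15}{2} + t$)
$K P{\left(13 \right)} + H{\left(2 \right)} = - 38 \left(\frac{15}{2} + 13\right) - 12 = \left(-38\right) \frac{41}{2} - 12 = -779 - 12 = -791$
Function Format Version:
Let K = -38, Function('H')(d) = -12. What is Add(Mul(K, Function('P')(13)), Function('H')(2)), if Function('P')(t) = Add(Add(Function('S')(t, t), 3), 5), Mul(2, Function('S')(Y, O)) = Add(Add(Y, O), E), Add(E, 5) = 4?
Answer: -791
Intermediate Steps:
E = -1 (E = Add(-5, 4) = -1)
Function('S')(Y, O) = Add(Rational(-1, 2), Mul(Rational(1, 2), O), Mul(Rational(1, 2), Y)) (Function('S')(Y, O) = Mul(Rational(1, 2), Add(Add(Y, O), -1)) = Mul(Rational(1, 2), Add(Add(O, Y), -1)) = Mul(Rational(1, 2), Add(-1, O, Y)) = Add(Rational(-1, 2), Mul(Rational(1, 2), O), Mul(Rational(1, 2), Y)))
Function('P')(t) = Add(Rational(15, 2), t) (Function('P')(t) = Add(Add(Add(Rational(-1, 2), Mul(Rational(1, 2), t), Mul(Rational(1, 2), t)), 3), 5) = Add(Add(Add(Rational(-1, 2), t), 3), 5) = Add(Add(Rational(5, 2), t), 5) = Add(Rational(15, 2), t))
Add(Mul(K, Function('P')(13)), Function('H')(2)) = Add(Mul(-38, Add(Rational(15, 2), 13)), -12) = Add(Mul(-38, Rational(41, 2)), -12) = Add(-779, -12) = -791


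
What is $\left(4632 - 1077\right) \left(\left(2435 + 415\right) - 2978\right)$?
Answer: $-455040$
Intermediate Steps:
$\left(4632 - 1077\right) \left(\left(2435 + 415\right) - 2978\right) = 3555 \left(2850 - 2978\right) = 3555 \left(-128\right) = -455040$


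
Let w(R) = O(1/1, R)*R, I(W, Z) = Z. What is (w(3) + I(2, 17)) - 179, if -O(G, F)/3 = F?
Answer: -189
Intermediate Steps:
O(G, F) = -3*F
w(R) = -3*R² (w(R) = (-3*R)*R = -3*R²)
(w(3) + I(2, 17)) - 179 = (-3*3² + 17) - 179 = (-3*9 + 17) - 179 = (-27 + 17) - 179 = -10 - 179 = -189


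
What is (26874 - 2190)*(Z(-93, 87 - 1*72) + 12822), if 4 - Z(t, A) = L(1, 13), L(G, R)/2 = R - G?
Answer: 316004568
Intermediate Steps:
L(G, R) = -2*G + 2*R (L(G, R) = 2*(R - G) = -2*G + 2*R)
Z(t, A) = -20 (Z(t, A) = 4 - (-2*1 + 2*13) = 4 - (-2 + 26) = 4 - 1*24 = 4 - 24 = -20)
(26874 - 2190)*(Z(-93, 87 - 1*72) + 12822) = (26874 - 2190)*(-20 + 12822) = 24684*12802 = 316004568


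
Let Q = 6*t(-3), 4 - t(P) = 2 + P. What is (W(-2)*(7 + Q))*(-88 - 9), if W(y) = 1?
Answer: -3589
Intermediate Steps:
t(P) = 2 - P (t(P) = 4 - (2 + P) = 4 + (-2 - P) = 2 - P)
Q = 30 (Q = 6*(2 - 1*(-3)) = 6*(2 + 3) = 6*5 = 30)
(W(-2)*(7 + Q))*(-88 - 9) = (1*(7 + 30))*(-88 - 9) = (1*37)*(-97) = 37*(-97) = -3589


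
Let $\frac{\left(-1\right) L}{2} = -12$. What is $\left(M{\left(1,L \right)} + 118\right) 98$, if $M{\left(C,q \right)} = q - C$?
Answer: $13818$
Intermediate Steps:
$L = 24$ ($L = \left(-2\right) \left(-12\right) = 24$)
$\left(M{\left(1,L \right)} + 118\right) 98 = \left(\left(24 - 1\right) + 118\right) 98 = \left(23 + 118\right) 98 = 141 \cdot 98 = 13818$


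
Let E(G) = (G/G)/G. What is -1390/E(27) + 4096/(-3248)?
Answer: -7618846/203 ≈ -37531.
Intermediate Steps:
E(G) = 1/G
-1390/E(27) + 4096/(-3248) = -1390/(1/27) + 4096/(-3248) = -1390/1/27 + 4096*(-1/3248) = -1390*27 - 256/203 = -37530 - 256/203 = -7618846/203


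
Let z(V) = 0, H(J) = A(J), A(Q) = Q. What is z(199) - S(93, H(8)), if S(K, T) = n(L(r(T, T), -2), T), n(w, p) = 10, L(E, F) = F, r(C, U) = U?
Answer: -10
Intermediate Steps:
H(J) = J
S(K, T) = 10
z(199) - S(93, H(8)) = 0 - 1*10 = 0 - 10 = -10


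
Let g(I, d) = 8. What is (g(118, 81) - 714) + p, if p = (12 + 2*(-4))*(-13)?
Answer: -758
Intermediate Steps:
p = -52 (p = (12 - 8)*(-13) = 4*(-13) = -52)
(g(118, 81) - 714) + p = (8 - 714) - 52 = -706 - 52 = -758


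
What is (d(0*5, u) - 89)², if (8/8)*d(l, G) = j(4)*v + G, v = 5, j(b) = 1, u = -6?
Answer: 8100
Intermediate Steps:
d(l, G) = 5 + G (d(l, G) = 1*5 + G = 5 + G)
(d(0*5, u) - 89)² = ((5 - 6) - 89)² = (-1 - 89)² = (-90)² = 8100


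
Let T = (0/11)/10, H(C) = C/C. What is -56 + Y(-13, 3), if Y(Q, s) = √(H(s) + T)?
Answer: -55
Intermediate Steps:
H(C) = 1
T = 0 (T = (0*(1/11))*(⅒) = 0*(⅒) = 0)
Y(Q, s) = 1 (Y(Q, s) = √(1 + 0) = √1 = 1)
-56 + Y(-13, 3) = -56 + 1 = -55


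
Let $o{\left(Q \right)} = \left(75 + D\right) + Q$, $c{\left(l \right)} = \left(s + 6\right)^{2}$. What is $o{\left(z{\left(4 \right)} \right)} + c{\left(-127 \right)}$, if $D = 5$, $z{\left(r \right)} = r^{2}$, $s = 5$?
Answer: $217$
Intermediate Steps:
$c{\left(l \right)} = 121$ ($c{\left(l \right)} = \left(5 + 6\right)^{2} = 11^{2} = 121$)
$o{\left(Q \right)} = 80 + Q$ ($o{\left(Q \right)} = \left(75 + 5\right) + Q = 80 + Q$)
$o{\left(z{\left(4 \right)} \right)} + c{\left(-127 \right)} = \left(80 + 4^{2}\right) + 121 = \left(80 + 16\right) + 121 = 96 + 121 = 217$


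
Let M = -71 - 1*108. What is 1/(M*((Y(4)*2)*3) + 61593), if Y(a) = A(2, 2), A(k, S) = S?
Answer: 1/59445 ≈ 1.6822e-5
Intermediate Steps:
Y(a) = 2
M = -179 (M = -71 - 108 = -179)
1/(M*((Y(4)*2)*3) + 61593) = 1/(-179*2*2*3 + 61593) = 1/(-716*3 + 61593) = 1/(-179*12 + 61593) = 1/(-2148 + 61593) = 1/59445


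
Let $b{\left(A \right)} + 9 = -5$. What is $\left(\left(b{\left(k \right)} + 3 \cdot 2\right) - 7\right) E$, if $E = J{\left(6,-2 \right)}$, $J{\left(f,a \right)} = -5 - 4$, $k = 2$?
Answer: $135$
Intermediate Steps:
$b{\left(A \right)} = -14$ ($b{\left(A \right)} = -9 - 5 = -14$)
$J{\left(f,a \right)} = -9$ ($J{\left(f,a \right)} = -5 - 4 = -9$)
$E = -9$
$\left(\left(b{\left(k \right)} + 3 \cdot 2\right) - 7\right) E = \left(\left(-14 + 3 \cdot 2\right) - 7\right) \left(-9\right) = \left(\left(-14 + 6\right) - 7\right) \left(-9\right) = \left(-8 - 7\right) \left(-9\right) = \left(-15\right) \left(-9\right) = 135$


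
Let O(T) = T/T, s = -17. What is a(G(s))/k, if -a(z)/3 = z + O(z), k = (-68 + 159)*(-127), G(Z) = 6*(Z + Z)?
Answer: -87/1651 ≈ -0.052695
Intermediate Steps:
O(T) = 1
G(Z) = 12*Z (G(Z) = 6*(2*Z) = 12*Z)
k = -11557 (k = 91*(-127) = -11557)
a(z) = -3 - 3*z (a(z) = -3*(z + 1) = -3*(1 + z) = -3 - 3*z)
a(G(s))/k = (-3 - 36*(-17))/(-11557) = (-3 - 3*(-204))*(-1/11557) = (-3 + 612)*(-1/11557) = 609*(-1/11557) = -87/1651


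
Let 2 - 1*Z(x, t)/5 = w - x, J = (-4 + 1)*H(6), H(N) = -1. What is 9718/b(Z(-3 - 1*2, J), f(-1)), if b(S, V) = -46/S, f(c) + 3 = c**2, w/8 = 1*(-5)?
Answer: -898915/23 ≈ -39083.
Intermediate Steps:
w = -40 (w = 8*(1*(-5)) = 8*(-5) = -40)
J = 3 (J = (-4 + 1)*(-1) = -3*(-1) = 3)
f(c) = -3 + c**2
Z(x, t) = 210 + 5*x (Z(x, t) = 10 - 5*(-40 - x) = 10 + (200 + 5*x) = 210 + 5*x)
9718/b(Z(-3 - 1*2, J), f(-1)) = 9718/((-46/(210 + 5*(-3 - 1*2)))) = 9718/((-46/(210 + 5*(-3 - 2)))) = 9718/((-46/(210 + 5*(-5)))) = 9718/((-46/(210 - 25))) = 9718/((-46/185)) = 9718/((-46*1/185)) = 9718/(-46/185) = 9718*(-185/46) = -898915/23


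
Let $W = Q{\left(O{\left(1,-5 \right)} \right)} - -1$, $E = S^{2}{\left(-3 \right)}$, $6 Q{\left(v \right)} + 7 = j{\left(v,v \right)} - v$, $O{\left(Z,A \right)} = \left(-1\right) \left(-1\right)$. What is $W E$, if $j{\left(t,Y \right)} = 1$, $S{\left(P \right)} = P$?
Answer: $- \frac{3}{2} \approx -1.5$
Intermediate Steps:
$O{\left(Z,A \right)} = 1$
$Q{\left(v \right)} = -1 - \frac{v}{6}$ ($Q{\left(v \right)} = - \frac{7}{6} + \frac{1 - v}{6} = - \frac{7}{6} - \left(- \frac{1}{6} + \frac{v}{6}\right) = -1 - \frac{v}{6}$)
$E = 9$ ($E = \left(-3\right)^{2} = 9$)
$W = - \frac{1}{6}$ ($W = \left(-1 - \frac{1}{6}\right) - -1 = \left(-1 - \frac{1}{6}\right) + 1 = - \frac{7}{6} + 1 = - \frac{1}{6} \approx -0.16667$)
$W E = \left(- \frac{1}{6}\right) 9 = - \frac{3}{2}$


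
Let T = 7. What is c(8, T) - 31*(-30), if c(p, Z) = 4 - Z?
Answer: 927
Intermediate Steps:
c(8, T) - 31*(-30) = (4 - 1*7) - 31*(-30) = (4 - 7) + 930 = -3 + 930 = 927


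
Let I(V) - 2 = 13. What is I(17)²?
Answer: 225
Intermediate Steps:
I(V) = 15 (I(V) = 2 + 13 = 15)
I(17)² = 15² = 225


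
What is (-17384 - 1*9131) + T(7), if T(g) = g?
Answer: -26508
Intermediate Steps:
(-17384 - 1*9131) + T(7) = (-17384 - 1*9131) + 7 = (-17384 - 9131) + 7 = -26515 + 7 = -26508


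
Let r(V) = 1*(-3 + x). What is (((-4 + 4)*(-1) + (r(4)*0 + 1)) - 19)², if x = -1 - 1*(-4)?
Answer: 324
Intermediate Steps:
x = 3 (x = -1 + 4 = 3)
r(V) = 0 (r(V) = 1*(-3 + 3) = 1*0 = 0)
(((-4 + 4)*(-1) + (r(4)*0 + 1)) - 19)² = (((-4 + 4)*(-1) + (0*0 + 1)) - 19)² = ((0*(-1) + (0 + 1)) - 19)² = ((0 + 1) - 19)² = (1 - 19)² = (-18)² = 324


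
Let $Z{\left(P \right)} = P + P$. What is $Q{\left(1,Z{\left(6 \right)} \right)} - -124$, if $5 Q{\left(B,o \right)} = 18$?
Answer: $\frac{638}{5} \approx 127.6$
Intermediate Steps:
$Z{\left(P \right)} = 2 P$
$Q{\left(B,o \right)} = \frac{18}{5}$ ($Q{\left(B,o \right)} = \frac{1}{5} \cdot 18 = \frac{18}{5}$)
$Q{\left(1,Z{\left(6 \right)} \right)} - -124 = \frac{18}{5} - -124 = \frac{18}{5} + 124 = \frac{638}{5}$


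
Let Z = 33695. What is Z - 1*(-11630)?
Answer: 45325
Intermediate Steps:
Z - 1*(-11630) = 33695 - 1*(-11630) = 33695 + 11630 = 45325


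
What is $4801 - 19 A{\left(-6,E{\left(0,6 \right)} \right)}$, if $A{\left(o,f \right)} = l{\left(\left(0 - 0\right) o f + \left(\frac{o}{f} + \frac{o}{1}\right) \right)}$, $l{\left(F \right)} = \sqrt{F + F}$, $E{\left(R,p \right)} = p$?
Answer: $4801 - 19 i \sqrt{14} \approx 4801.0 - 71.091 i$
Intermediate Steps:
$l{\left(F \right)} = \sqrt{2} \sqrt{F}$ ($l{\left(F \right)} = \sqrt{2 F} = \sqrt{2} \sqrt{F}$)
$A{\left(o,f \right)} = \sqrt{2} \sqrt{o + \frac{o}{f}}$ ($A{\left(o,f \right)} = \sqrt{2} \sqrt{\left(0 - 0\right) o f + \left(\frac{o}{f} + \frac{o}{1}\right)} = \sqrt{2} \sqrt{\left(0 + 0\right) o f + \left(\frac{o}{f} + o 1\right)} = \sqrt{2} \sqrt{0 o f + \left(\frac{o}{f} + o\right)} = \sqrt{2} \sqrt{0 f + \left(o + \frac{o}{f}\right)} = \sqrt{2} \sqrt{0 + \left(o + \frac{o}{f}\right)} = \sqrt{2} \sqrt{o + \frac{o}{f}}$)
$4801 - 19 A{\left(-6,E{\left(0,6 \right)} \right)} = 4801 - 19 \sqrt{2} \sqrt{-6 - \frac{6}{6}} = 4801 - 19 \sqrt{2} \sqrt{-6 - 1} = 4801 - 19 \sqrt{2} \sqrt{-7} = 4801 - 19 \sqrt{2} i \sqrt{7} = 4801 - 19 i \sqrt{14}$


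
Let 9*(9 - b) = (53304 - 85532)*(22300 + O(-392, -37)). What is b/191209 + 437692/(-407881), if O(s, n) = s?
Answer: 287231614911853/701914663161 ≈ 409.21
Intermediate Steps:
b = 706051105/9 (b = 9 - (53304 - 85532)*(22300 - 392)/9 = 9 - (-32228)*21908/9 = 9 - 1/9*(-706051024) = 9 + 706051024/9 = 706051105/9 ≈ 7.8450e+7)
b/191209 + 437692/(-407881) = (706051105/9)/191209 + 437692/(-407881) = (706051105/9)*(1/191209) + 437692*(-1/407881) = 706051105/1720881 - 437692/407881 = 287231614911853/701914663161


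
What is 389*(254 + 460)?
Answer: 277746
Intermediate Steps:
389*(254 + 460) = 389*714 = 277746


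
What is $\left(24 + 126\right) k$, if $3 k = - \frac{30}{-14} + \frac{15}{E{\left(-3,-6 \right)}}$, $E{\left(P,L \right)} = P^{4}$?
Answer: $\frac{22000}{189} \approx 116.4$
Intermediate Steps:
$k = \frac{440}{567}$ ($k = \frac{- \frac{30}{-14} + \frac{15}{\left(-3\right)^{4}}}{3} = \frac{\left(-30\right) \left(- \frac{1}{14}\right) + \frac{15}{81}}{3} = \frac{\frac{15}{7} + 15 \cdot \frac{1}{81}}{3} = \frac{\frac{15}{7} + \frac{5}{27}}{3} = \frac{1}{3} \cdot \frac{440}{189} = \frac{440}{567} \approx 0.77601$)
$\left(24 + 126\right) k = \left(24 + 126\right) \frac{440}{567} = 150 \cdot \frac{440}{567} = \frac{22000}{189}$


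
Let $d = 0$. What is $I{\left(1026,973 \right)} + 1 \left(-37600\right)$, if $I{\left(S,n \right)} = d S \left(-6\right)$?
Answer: $-37600$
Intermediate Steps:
$I{\left(S,n \right)} = 0$ ($I{\left(S,n \right)} = 0 S \left(-6\right) = 0 \left(-6\right) = 0$)
$I{\left(1026,973 \right)} + 1 \left(-37600\right) = 0 + 1 \left(-37600\right) = 0 - 37600 = -37600$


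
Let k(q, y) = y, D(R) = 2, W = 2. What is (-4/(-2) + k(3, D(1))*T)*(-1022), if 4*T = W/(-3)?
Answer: -5110/3 ≈ -1703.3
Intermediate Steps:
T = -1/6 (T = (2/(-3))/4 = (2*(-1/3))/4 = (1/4)*(-2/3) = -1/6 ≈ -0.16667)
(-4/(-2) + k(3, D(1))*T)*(-1022) = (-4/(-2) + 2*(-1/6))*(-1022) = (-4*(-1/2) - 1/3)*(-1022) = (2 - 1/3)*(-1022) = (5/3)*(-1022) = -5110/3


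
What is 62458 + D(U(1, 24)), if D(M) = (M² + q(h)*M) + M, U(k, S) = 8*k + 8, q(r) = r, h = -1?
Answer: 62714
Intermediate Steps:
U(k, S) = 8 + 8*k
D(M) = M² (D(M) = (M² - M) + M = M²)
62458 + D(U(1, 24)) = 62458 + (8 + 8*1)² = 62458 + (8 + 8)² = 62458 + 16² = 62458 + 256 = 62714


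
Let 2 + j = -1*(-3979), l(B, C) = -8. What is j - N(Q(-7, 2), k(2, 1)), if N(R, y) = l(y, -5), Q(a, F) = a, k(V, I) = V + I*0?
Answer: 3985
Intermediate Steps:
k(V, I) = V (k(V, I) = V + 0 = V)
N(R, y) = -8
j = 3977 (j = -2 - 1*(-3979) = -2 + 3979 = 3977)
j - N(Q(-7, 2), k(2, 1)) = 3977 - 1*(-8) = 3977 + 8 = 3985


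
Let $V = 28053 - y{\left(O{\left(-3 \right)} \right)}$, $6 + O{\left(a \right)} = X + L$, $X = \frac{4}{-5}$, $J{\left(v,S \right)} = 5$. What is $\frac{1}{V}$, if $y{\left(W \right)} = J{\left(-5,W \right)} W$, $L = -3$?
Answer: $\frac{1}{28102} \approx 3.5585 \cdot 10^{-5}$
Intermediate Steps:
$X = - \frac{4}{5}$ ($X = 4 \left(- \frac{1}{5}\right) = - \frac{4}{5} \approx -0.8$)
$O{\left(a \right)} = - \frac{49}{5}$ ($O{\left(a \right)} = -6 - \frac{19}{5} = - \frac{49}{5}$)
$y{\left(W \right)} = 5 W$
$V = 28102$ ($V = 28053 - 5 \left(- \frac{49}{5}\right) = 28053 - -49 = 28053 + 49 = 28102$)
$\frac{1}{V} = \frac{1}{28102}$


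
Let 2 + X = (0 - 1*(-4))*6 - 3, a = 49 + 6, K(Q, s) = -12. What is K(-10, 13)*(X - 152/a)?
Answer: -10716/55 ≈ -194.84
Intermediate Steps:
a = 55
X = 19 (X = -2 + ((0 - 1*(-4))*6 - 3) = -2 + ((0 + 4)*6 - 3) = -2 + (4*6 - 3) = -2 + (24 - 3) = -2 + 21 = 19)
K(-10, 13)*(X - 152/a) = -12*(19 - 152/55) = -12*893/55 = -10716/55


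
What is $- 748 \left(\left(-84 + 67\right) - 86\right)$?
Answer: $77044$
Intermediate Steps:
$- 748 \left(\left(-84 + 67\right) - 86\right) = - 748 \left(-17 - 86\right) = \left(-748\right) \left(-103\right) = 77044$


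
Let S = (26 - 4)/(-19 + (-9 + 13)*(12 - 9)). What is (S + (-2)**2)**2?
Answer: 36/49 ≈ 0.73469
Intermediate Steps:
S = -22/7 (S = 22/(-19 + 4*3) = 22/(-19 + 12) = 22/(-7) = 22*(-1/7) = -22/7 ≈ -3.1429)
(S + (-2)**2)**2 = (-22/7 + (-2)**2)**2 = (-22/7 + 4)**2 = (6/7)**2 = 36/49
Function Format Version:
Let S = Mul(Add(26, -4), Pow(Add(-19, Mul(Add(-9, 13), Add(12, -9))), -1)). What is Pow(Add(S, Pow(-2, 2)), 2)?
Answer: Rational(36, 49) ≈ 0.73469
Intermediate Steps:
S = Rational(-22, 7) (S = Mul(22, Pow(Add(-19, Mul(4, 3)), -1)) = Mul(22, Pow(Add(-19, 12), -1)) = Mul(22, Pow(-7, -1)) = Mul(22, Rational(-1, 7)) = Rational(-22, 7) ≈ -3.1429)
Pow(Add(S, Pow(-2, 2)), 2) = Pow(Add(Rational(-22, 7), Pow(-2, 2)), 2) = Pow(Add(Rational(-22, 7), 4), 2) = Pow(Rational(6, 7), 2) = Rational(36, 49)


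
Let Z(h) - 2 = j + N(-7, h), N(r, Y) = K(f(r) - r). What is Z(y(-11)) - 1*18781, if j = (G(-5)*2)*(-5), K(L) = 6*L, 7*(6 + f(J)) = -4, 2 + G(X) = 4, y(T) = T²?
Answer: -131575/7 ≈ -18796.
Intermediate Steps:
G(X) = 2 (G(X) = -2 + 4 = 2)
f(J) = -46/7 (f(J) = -6 + (⅐)*(-4) = -6 - 4/7 = -46/7)
N(r, Y) = -276/7 - 6*r (N(r, Y) = 6*(-46/7 - r) = -276/7 - 6*r)
j = -20 (j = (2*2)*(-5) = 4*(-5) = -20)
Z(h) = -108/7 (Z(h) = 2 + (-20 + (-276/7 - 6*(-7))) = 2 + (-20 + (-276/7 + 42)) = 2 + (-20 + 18/7) = 2 - 122/7 = -108/7)
Z(y(-11)) - 1*18781 = -108/7 - 1*18781 = -108/7 - 18781 = -131575/7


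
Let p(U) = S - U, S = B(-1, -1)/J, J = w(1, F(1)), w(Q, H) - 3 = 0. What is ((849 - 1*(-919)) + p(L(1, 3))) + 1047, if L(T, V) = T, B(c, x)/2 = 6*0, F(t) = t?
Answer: 2814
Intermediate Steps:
w(Q, H) = 3 (w(Q, H) = 3 + 0 = 3)
B(c, x) = 0 (B(c, x) = 2*(6*0) = 2*0 = 0)
J = 3
S = 0 (S = 0/3 = 0*(⅓) = 0)
p(U) = -U (p(U) = 0 - U = -U)
((849 - 1*(-919)) + p(L(1, 3))) + 1047 = ((849 - 1*(-919)) - 1*1) + 1047 = ((849 + 919) - 1) + 1047 = (1768 - 1) + 1047 = 1767 + 1047 = 2814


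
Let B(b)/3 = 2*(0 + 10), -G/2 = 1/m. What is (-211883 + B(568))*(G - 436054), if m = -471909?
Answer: 43588472429954132/471909 ≈ 9.2366e+10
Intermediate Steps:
G = 2/471909 (G = -2/(-471909) = -2*(-1/471909) = 2/471909 ≈ 4.2381e-6)
B(b) = 60 (B(b) = 3*(2*(0 + 10)) = 3*(2*10) = 3*20 = 60)
(-211883 + B(568))*(G - 436054) = (-211883 + 60)*(2/471909 - 436054) = -211823*(-205777807084/471909) = 43588472429954132/471909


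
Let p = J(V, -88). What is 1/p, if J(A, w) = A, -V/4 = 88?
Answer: -1/352 ≈ -0.0028409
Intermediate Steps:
V = -352 (V = -4*88 = -352)
p = -352
1/p = 1/(-352) = -1/352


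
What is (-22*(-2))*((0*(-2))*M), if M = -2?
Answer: 0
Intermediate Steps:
(-22*(-2))*((0*(-2))*M) = (-22*(-2))*((0*(-2))*(-2)) = 44*(0*(-2)) = 44*0 = 0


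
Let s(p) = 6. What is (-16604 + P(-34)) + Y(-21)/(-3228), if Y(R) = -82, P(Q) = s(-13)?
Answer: -26789131/1614 ≈ -16598.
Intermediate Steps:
P(Q) = 6
(-16604 + P(-34)) + Y(-21)/(-3228) = (-16604 + 6) - 82/(-3228) = -16598 - 82*(-1/3228) = -16598 + 41/1614 = -26789131/1614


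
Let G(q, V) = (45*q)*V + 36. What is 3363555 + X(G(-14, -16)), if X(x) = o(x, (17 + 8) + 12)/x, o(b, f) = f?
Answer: 34025722417/10116 ≈ 3.3636e+6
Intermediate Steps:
G(q, V) = 36 + 45*V*q (G(q, V) = 45*V*q + 36 = 36 + 45*V*q)
X(x) = 37/x (X(x) = ((17 + 8) + 12)/x = (25 + 12)/x = 37/x)
3363555 + X(G(-14, -16)) = 3363555 + 37/(36 + 45*(-16)*(-14)) = 3363555 + 37/(36 + 10080) = 3363555 + 37/10116 = 34025722417/10116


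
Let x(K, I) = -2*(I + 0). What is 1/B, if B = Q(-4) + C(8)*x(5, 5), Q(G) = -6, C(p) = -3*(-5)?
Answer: -1/156 ≈ -0.0064103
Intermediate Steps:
C(p) = 15
x(K, I) = -2*I
B = -156 (B = -6 + 15*(-2*5) = -6 + 15*(-10) = -6 - 150 = -156)
1/B = 1/(-156) = -1/156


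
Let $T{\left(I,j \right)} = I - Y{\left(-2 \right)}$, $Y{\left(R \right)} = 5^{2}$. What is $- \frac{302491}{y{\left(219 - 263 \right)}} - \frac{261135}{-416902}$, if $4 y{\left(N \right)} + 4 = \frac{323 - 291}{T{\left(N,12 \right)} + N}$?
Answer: $\frac{14250360223001}{50445142} \approx 2.8249 \cdot 10^{5}$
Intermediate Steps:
$Y{\left(R \right)} = 25$
$T{\left(I,j \right)} = -25 + I$ ($T{\left(I,j \right)} = I - 25 = -25 + I$)
$y{\left(N \right)} = -1 + \frac{8}{-25 + 2 N}$ ($y{\left(N \right)} = -1 + \frac{\left(323 - 291\right) \frac{1}{\left(-25 + N\right) + N}}{4} = -1 + \frac{32 \frac{1}{-25 + 2 N}}{4} = -1 + \frac{8}{-25 + 2 N}$)
$- \frac{302491}{y{\left(219 - 263 \right)}} - \frac{261135}{-416902} = - \frac{302491}{\frac{1}{-25 + 2 \left(219 - 263\right)} \left(33 - 2 \left(219 - 263\right)\right)} - \frac{261135}{-416902} = - \frac{302491}{\frac{1}{-25 + 2 \left(219 - 263\right)} \left(33 - 2 \left(219 - 263\right)\right)} - - \frac{261135}{416902} = - \frac{302491}{\frac{1}{-25 + 2 \left(-44\right)} \left(33 - -88\right)} + \frac{261135}{416902} = - \frac{302491}{\frac{1}{-25 - 88} \left(33 + 88\right)} + \frac{261135}{416902} = - \frac{302491}{\frac{1}{-113} \cdot 121} + \frac{261135}{416902} = - \frac{302491}{\left(- \frac{1}{113}\right) 121} + \frac{261135}{416902} = - \frac{302491}{- \frac{121}{113}} + \frac{261135}{416902} = \left(-302491\right) \left(- \frac{113}{121}\right) + \frac{261135}{416902} = \frac{34181483}{121} + \frac{261135}{416902} = \frac{14250360223001}{50445142}$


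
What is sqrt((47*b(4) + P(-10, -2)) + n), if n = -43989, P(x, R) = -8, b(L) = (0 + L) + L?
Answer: I*sqrt(43621) ≈ 208.86*I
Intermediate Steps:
b(L) = 2*L (b(L) = L + L = 2*L)
sqrt((47*b(4) + P(-10, -2)) + n) = sqrt((47*(2*4) - 8) - 43989) = sqrt((47*8 - 8) - 43989) = sqrt((376 - 8) - 43989) = sqrt(368 - 43989) = sqrt(-43621) = I*sqrt(43621)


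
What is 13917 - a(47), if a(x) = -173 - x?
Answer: 14137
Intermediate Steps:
13917 - a(47) = 13917 - (-173 - 1*47) = 13917 - (-173 - 47) = 13917 - 1*(-220) = 13917 + 220 = 14137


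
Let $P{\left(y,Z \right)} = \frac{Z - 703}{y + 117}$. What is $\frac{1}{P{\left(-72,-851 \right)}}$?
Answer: $- \frac{15}{518} \approx -0.028958$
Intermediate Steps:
$P{\left(y,Z \right)} = \frac{-703 + Z}{117 + y}$
$\frac{1}{P{\left(-72,-851 \right)}} = \frac{1}{\frac{1}{117 - 72} \left(-703 - 851\right)} = \frac{1}{\frac{1}{45} \left(-1554\right)} = \frac{1}{- \frac{518}{15}} = - \frac{15}{518}$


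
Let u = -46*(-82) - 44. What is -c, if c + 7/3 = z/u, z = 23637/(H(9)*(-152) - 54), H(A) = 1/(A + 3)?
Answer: 5431933/2236800 ≈ 2.4284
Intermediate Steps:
H(A) = 1/(3 + A)
u = 3728 (u = 3772 - 44 = 3728)
z = -70911/200 (z = 23637/(-152/(3 + 9) - 54) = 23637/(-152/12 - 54) = 23637/((1/12)*(-152) - 54) = 23637/(-38/3 - 54) = 23637/(-200/3) = 23637*(-3/200) = -70911/200 ≈ -354.56)
c = -5431933/2236800 (c = -7/3 - 70911/200/3728 = -7/3 - 70911/200*1/3728 = -7/3 - 70911/745600 = -5431933/2236800 ≈ -2.4284)
-c = -1*(-5431933/2236800) = 5431933/2236800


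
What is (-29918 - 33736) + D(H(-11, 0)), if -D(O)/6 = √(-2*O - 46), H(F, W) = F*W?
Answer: -63654 - 6*I*√46 ≈ -63654.0 - 40.694*I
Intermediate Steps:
D(O) = -6*√(-46 - 2*O) (D(O) = -6*√(-2*O - 46) = -6*√(-46 - 2*O))
(-29918 - 33736) + D(H(-11, 0)) = (-29918 - 33736) - 6*√(-46 - (-22)*0) = -63654 - 6*√(-46 - 2*0) = -63654 - 6*√(-46 + 0) = -63654 - 6*I*√46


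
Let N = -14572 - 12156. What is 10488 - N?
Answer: 37216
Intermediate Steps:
N = -26728
10488 - N = 10488 - 1*(-26728) = 10488 + 26728 = 37216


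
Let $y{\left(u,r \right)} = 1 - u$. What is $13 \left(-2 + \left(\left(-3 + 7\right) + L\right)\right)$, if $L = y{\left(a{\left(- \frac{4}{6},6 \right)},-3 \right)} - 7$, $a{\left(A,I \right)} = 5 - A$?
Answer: $- \frac{377}{3} \approx -125.67$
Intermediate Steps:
$L = - \frac{35}{3}$ ($L = \left(1 - \left(5 - - \frac{4}{6}\right)\right) - 7 = \left(1 - \left(5 - \left(-4\right) \frac{1}{6}\right)\right) - 7 = \left(1 - \left(5 - - \frac{2}{3}\right)\right) - 7 = \left(1 - \left(5 + \frac{2}{3}\right)\right) - 7 = \left(1 - \frac{17}{3}\right) - 7 = - \frac{14}{3} - 7 = - \frac{35}{3} \approx -11.667$)
$13 \left(-2 + \left(\left(-3 + 7\right) + L\right)\right) = 13 \left(-2 + \left(\left(-3 + 7\right) - \frac{35}{3}\right)\right) = 13 \left(-2 + \left(4 - \frac{35}{3}\right)\right) = 13 \left(-2 - \frac{23}{3}\right) = 13 \left(- \frac{29}{3}\right) = - \frac{377}{3}$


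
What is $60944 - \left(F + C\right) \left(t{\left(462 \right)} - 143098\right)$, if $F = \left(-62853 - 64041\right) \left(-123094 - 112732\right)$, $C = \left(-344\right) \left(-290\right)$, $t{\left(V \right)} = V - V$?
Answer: $4282208251644936$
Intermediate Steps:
$t{\left(V \right)} = 0$
$C = 99760$
$F = 29924904444$ ($F = \left(-126894\right) \left(-235826\right) = 29924904444$)
$60944 - \left(F + C\right) \left(t{\left(462 \right)} - 143098\right) = 60944 - \left(29924904444 + 99760\right) \left(0 - 143098\right) = 60944 - 29925004204 \left(-143098\right) = 60944 - -4282208251583992 = 60944 + 4282208251583992 = 4282208251644936$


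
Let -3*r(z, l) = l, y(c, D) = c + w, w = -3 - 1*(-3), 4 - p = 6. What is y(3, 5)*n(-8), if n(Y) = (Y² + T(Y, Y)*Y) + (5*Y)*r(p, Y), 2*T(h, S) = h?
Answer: -32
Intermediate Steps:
p = -2 (p = 4 - 1*6 = 4 - 6 = -2)
T(h, S) = h/2
w = 0 (w = -3 + 3 = 0)
y(c, D) = c (y(c, D) = c + 0 = c)
r(z, l) = -l/3
n(Y) = -Y²/6 (n(Y) = (Y² + (Y/2)*Y) + (5*Y)*(-Y/3) = (Y² + Y²/2) - 5*Y²/3 = 3*Y²/2 - 5*Y²/3 = -Y²/6)
y(3, 5)*n(-8) = 3*(-⅙*(-8)²) = 3*(-⅙*64) = 3*(-32/3) = -32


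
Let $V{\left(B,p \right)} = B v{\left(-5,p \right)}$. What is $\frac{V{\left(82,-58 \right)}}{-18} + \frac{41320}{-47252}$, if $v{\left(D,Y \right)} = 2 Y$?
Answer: $\frac{56089658}{106317} \approx 527.57$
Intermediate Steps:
$V{\left(B,p \right)} = 2 B p$ ($V{\left(B,p \right)} = B 2 p = 2 B p$)
$\frac{V{\left(82,-58 \right)}}{-18} + \frac{41320}{-47252} = \frac{2 \cdot 82 \left(-58\right)}{-18} + \frac{41320}{-47252} = \left(-9512\right) \left(- \frac{1}{18}\right) + 41320 \left(- \frac{1}{47252}\right) = \frac{4756}{9} - \frac{10330}{11813} = \frac{56089658}{106317}$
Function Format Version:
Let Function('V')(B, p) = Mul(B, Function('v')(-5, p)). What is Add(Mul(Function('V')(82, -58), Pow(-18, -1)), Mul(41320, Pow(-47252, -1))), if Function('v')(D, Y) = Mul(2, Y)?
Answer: Rational(56089658, 106317) ≈ 527.57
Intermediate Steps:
Function('V')(B, p) = Mul(2, B, p) (Function('V')(B, p) = Mul(B, Mul(2, p)) = Mul(2, B, p))
Add(Mul(Function('V')(82, -58), Pow(-18, -1)), Mul(41320, Pow(-47252, -1))) = Add(Mul(Mul(2, 82, -58), Pow(-18, -1)), Mul(41320, Pow(-47252, -1))) = Add(Mul(-9512, Rational(-1, 18)), Mul(41320, Rational(-1, 47252))) = Add(Rational(4756, 9), Rational(-10330, 11813)) = Rational(56089658, 106317)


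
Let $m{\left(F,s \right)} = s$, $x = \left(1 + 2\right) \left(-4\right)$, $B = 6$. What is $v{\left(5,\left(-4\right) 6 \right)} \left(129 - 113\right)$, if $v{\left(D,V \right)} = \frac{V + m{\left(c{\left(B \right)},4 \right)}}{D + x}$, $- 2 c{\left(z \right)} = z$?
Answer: $\frac{320}{7} \approx 45.714$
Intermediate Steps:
$c{\left(z \right)} = - \frac{z}{2}$
$x = -12$ ($x = 3 \left(-4\right) = -12$)
$v{\left(D,V \right)} = \frac{4 + V}{-12 + D}$ ($v{\left(D,V \right)} = \frac{V + 4}{D - 12} = \frac{4 + V}{-12 + D}$)
$v{\left(5,\left(-4\right) 6 \right)} \left(129 - 113\right) = \frac{4 - 24}{-12 + 5} \left(129 - 113\right) = \frac{4 - 24}{-7} \cdot 16 = \left(- \frac{1}{7}\right) \left(-20\right) 16 = \frac{20}{7} \cdot 16 = \frac{320}{7}$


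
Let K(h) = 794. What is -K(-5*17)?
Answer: -794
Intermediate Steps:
-K(-5*17) = -1*794 = -794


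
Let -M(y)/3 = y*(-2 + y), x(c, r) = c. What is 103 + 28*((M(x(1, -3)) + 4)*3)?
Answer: 691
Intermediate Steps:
M(y) = -3*y*(-2 + y)
103 + 28*((M(x(1, -3)) + 4)*3) = 103 + 28*((3*1*(2 - 1*1) + 4)*3) = 103 + 28*((3*1*(2 - 1) + 4)*3) = 103 + 28*((3*1*1 + 4)*3) = 103 + 28*((3 + 4)*3) = 103 + 28*(7*3) = 103 + 28*21 = 103 + 588 = 691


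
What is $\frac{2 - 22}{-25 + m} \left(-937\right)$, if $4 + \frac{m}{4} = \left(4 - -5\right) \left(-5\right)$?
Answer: $- \frac{18740}{221} \approx -84.796$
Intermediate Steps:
$m = -196$ ($m = -16 + 4 \left(4 - -5\right) \left(-5\right) = -16 + 4 \left(4 + 5\right) \left(-5\right) = -16 + 4 \cdot 9 \left(-5\right) = -16 + 4 \left(-45\right) = -16 - 180 = -196$)
$\frac{2 - 22}{-25 + m} \left(-937\right) = \frac{2 - 22}{-25 - 196} \left(-937\right) = - \frac{20}{-221} \left(-937\right) = \left(-20\right) \left(- \frac{1}{221}\right) \left(-937\right) = \frac{20}{221} \left(-937\right) = - \frac{18740}{221}$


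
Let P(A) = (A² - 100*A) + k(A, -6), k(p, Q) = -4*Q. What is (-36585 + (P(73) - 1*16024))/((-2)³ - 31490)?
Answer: 27278/15749 ≈ 1.7320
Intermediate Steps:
P(A) = 24 + A² - 100*A (P(A) = (A² - 100*A) - 4*(-6) = (A² - 100*A) + 24 = 24 + A² - 100*A)
(-36585 + (P(73) - 1*16024))/((-2)³ - 31490) = (-36585 + ((24 + 73² - 100*73) - 1*16024))/((-2)³ - 31490) = (-36585 + ((24 + 5329 - 7300) - 16024))/(-8 - 31490) = (-36585 + (-1947 - 16024))/(-31498) = (-36585 - 17971)*(-1/31498) = -54556*(-1/31498) = 27278/15749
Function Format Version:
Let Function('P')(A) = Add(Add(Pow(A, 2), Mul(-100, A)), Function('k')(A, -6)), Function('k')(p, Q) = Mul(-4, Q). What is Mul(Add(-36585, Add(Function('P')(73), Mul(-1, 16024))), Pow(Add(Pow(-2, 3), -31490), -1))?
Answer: Rational(27278, 15749) ≈ 1.7320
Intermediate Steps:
Function('P')(A) = Add(24, Pow(A, 2), Mul(-100, A)) (Function('P')(A) = Add(Add(Pow(A, 2), Mul(-100, A)), Mul(-4, -6)) = Add(Add(Pow(A, 2), Mul(-100, A)), 24) = Add(24, Pow(A, 2), Mul(-100, A)))
Mul(Add(-36585, Add(Function('P')(73), Mul(-1, 16024))), Pow(Add(Pow(-2, 3), -31490), -1)) = Mul(Add(-36585, Add(Add(24, Pow(73, 2), Mul(-100, 73)), Mul(-1, 16024))), Pow(Add(Pow(-2, 3), -31490), -1)) = Mul(Add(-36585, Add(Add(24, 5329, -7300), -16024)), Pow(Add(-8, -31490), -1)) = Mul(Add(-36585, Add(-1947, -16024)), Pow(-31498, -1)) = Mul(Add(-36585, -17971), Rational(-1, 31498)) = Mul(-54556, Rational(-1, 31498)) = Rational(27278, 15749)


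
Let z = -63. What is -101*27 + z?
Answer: -2790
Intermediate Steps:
-101*27 + z = -101*27 - 63 = -2727 - 63 = -2790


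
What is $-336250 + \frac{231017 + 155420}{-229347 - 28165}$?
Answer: $- \frac{86588796437}{257512} \approx -3.3625 \cdot 10^{5}$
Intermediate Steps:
$-336250 + \frac{231017 + 155420}{-229347 - 28165} = -336250 + \frac{386437}{-257512} = -336250 + 386437 \left(- \frac{1}{257512}\right) = -336250 - \frac{386437}{257512} = - \frac{86588796437}{257512}$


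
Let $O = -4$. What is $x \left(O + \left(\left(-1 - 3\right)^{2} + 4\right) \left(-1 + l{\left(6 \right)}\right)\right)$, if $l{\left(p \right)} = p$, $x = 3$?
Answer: $288$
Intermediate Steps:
$x \left(O + \left(\left(-1 - 3\right)^{2} + 4\right) \left(-1 + l{\left(6 \right)}\right)\right) = 3 \left(-4 + \left(\left(-1 - 3\right)^{2} + 4\right) \left(-1 + 6\right)\right) = 3 \left(-4 + \left(\left(-4\right)^{2} + 4\right) 5\right) = 3 \left(-4 + \left(16 + 4\right) 5\right) = 3 \left(-4 + 20 \cdot 5\right) = 3 \left(-4 + 100\right) = 3 \cdot 96 = 288$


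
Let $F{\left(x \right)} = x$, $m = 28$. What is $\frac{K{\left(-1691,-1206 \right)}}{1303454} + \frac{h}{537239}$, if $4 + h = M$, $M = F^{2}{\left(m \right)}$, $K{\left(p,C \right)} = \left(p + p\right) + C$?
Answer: $- \frac{724079206}{350133161753} \approx -0.002068$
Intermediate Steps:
$K{\left(p,C \right)} = C + 2 p$ ($K{\left(p,C \right)} = 2 p + C = C + 2 p$)
$M = 784$ ($M = 28^{2} = 784$)
$h = 780$ ($h = -4 + 784 = 780$)
$\frac{K{\left(-1691,-1206 \right)}}{1303454} + \frac{h}{537239} = \frac{-1206 + 2 \left(-1691\right)}{1303454} + \frac{780}{537239} = \left(-1206 - 3382\right) \frac{1}{1303454} + 780 \cdot \frac{1}{537239} = \left(-4588\right) \frac{1}{1303454} + \frac{780}{537239} = - \frac{2294}{651727} + \frac{780}{537239} = - \frac{724079206}{350133161753}$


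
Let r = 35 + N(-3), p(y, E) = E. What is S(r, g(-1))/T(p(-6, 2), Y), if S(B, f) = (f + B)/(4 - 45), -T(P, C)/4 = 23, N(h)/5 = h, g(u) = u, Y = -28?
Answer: 19/3772 ≈ 0.0050371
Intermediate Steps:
N(h) = 5*h
T(P, C) = -92 (T(P, C) = -4*23 = -92)
r = 20 (r = 35 + 5*(-3) = 35 - 15 = 20)
S(B, f) = -B/41 - f/41 (S(B, f) = (B + f)/(-41) = (B + f)*(-1/41) = -B/41 - f/41)
S(r, g(-1))/T(p(-6, 2), Y) = (-1/41*20 - 1/41*(-1))/(-92) = (-20/41 + 1/41)*(-1/92) = -19/41*(-1/92) = 19/3772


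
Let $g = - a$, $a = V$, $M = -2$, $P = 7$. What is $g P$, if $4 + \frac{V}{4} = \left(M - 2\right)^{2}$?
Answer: $-336$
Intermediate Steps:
$V = 48$ ($V = -16 + 4 \left(-2 - 2\right)^{2} = -16 + 4 \left(-4\right)^{2} = -16 + 4 \cdot 16 = -16 + 64 = 48$)
$a = 48$
$g = -48$ ($g = \left(-1\right) 48 = -48$)
$g P = \left(-48\right) 7 = -336$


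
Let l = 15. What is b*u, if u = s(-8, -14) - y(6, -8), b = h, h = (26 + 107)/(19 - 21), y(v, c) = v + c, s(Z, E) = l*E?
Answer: 13832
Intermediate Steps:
s(Z, E) = 15*E
y(v, c) = c + v
h = -133/2 (h = 133/(-2) = 133*(-½) = -133/2 ≈ -66.500)
b = -133/2 ≈ -66.500
u = -208 (u = 15*(-14) - (-8 + 6) = -210 - 1*(-2) = -210 + 2 = -208)
b*u = -133/2*(-208) = 13832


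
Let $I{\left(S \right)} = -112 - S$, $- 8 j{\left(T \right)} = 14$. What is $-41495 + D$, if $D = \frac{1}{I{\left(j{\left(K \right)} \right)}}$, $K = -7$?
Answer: $- \frac{18299299}{441} \approx -41495.0$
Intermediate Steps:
$j{\left(T \right)} = - \frac{7}{4}$ ($j{\left(T \right)} = \left(- \frac{1}{8}\right) 14 = - \frac{7}{4}$)
$D = - \frac{4}{441}$ ($D = \frac{1}{-112 - - \frac{7}{4}} = \frac{1}{-112 + \frac{7}{4}} = \frac{1}{- \frac{441}{4}} = - \frac{4}{441} \approx -0.0090703$)
$-41495 + D = -41495 - \frac{4}{441} = - \frac{18299299}{441}$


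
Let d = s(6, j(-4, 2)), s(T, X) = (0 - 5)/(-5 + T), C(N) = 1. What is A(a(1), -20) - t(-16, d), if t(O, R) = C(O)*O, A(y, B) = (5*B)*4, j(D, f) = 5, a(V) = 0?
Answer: -384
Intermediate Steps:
s(T, X) = -5/(-5 + T)
A(y, B) = 20*B
d = -5 (d = -5/(-5 + 6) = -5/1 = -5*1 = -5)
t(O, R) = O (t(O, R) = 1*O = O)
A(a(1), -20) - t(-16, d) = 20*(-20) - 1*(-16) = -400 + 16 = -384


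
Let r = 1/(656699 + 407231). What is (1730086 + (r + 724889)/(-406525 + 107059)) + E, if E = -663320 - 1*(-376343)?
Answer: 51087714480452961/35401206820 ≈ 1.4431e+6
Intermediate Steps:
r = 1/1063930 ≈ 9.3991e-7
E = -286977 (E = -663320 + 376343 = -286977)
(1730086 + (r + 724889)/(-406525 + 107059)) + E = (1730086 + (1/1063930 + 724889)/(-406525 + 107059)) - 286977 = (1730086 + (771231153771/1063930)/(-299466)) - 286977 = (1730086 + (771231153771/1063930)*(-1/299466)) - 286977 = (1730086 - 85692350419/35401206820) - 286977 = 61247046610036101/35401206820 - 286977 = 51087714480452961/35401206820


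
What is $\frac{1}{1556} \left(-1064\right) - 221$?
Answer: $- \frac{86235}{389} \approx -221.68$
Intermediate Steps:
$\frac{1}{1556} \left(-1064\right) - 221 = - \frac{266}{389} - 221 = - \frac{86235}{389}$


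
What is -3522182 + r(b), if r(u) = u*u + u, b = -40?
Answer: -3520622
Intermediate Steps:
r(u) = u + u**2 (r(u) = u**2 + u = u + u**2)
-3522182 + r(b) = -3522182 - 40*(1 - 40) = -3522182 - 40*(-39) = -3522182 + 1560 = -3520622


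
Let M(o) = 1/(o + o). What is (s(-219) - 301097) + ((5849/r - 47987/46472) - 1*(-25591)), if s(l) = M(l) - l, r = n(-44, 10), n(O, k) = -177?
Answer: -55106864352813/200154904 ≈ -2.7532e+5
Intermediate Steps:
r = -177
M(o) = 1/(2*o)
s(l) = 1/(2*l) - l
(s(-219) - 301097) + ((5849/r - 47987/46472) - 1*(-25591)) = (((½)/(-219) - 1*(-219)) - 301097) + ((5849/(-177) - 47987/46472) - 1*(-25591)) = (((½)*(-1/219) + 219) - 301097) + ((5849*(-1/177) - 47987*1/46472) + 25591) = ((-1/438 + 219) - 301097) + ((-5849/177 - 47987/46472) + 25591) = (95921/438 - 301097) + (-280308427/8225544 + 25591) = -131784565/438 + 210219588077/8225544 = -55106864352813/200154904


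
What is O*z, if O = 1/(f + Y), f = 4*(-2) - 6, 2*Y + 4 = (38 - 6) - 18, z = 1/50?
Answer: -1/450 ≈ -0.0022222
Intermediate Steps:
z = 1/50 ≈ 0.020000
Y = 5 (Y = -2 + ((38 - 6) - 18)/2 = -2 + (32 - 18)/2 = -2 + (½)*14 = -2 + 7 = 5)
f = -14 (f = -8 - 6 = -14)
O = -⅑ (O = 1/(-14 + 5) = 1/(-9) = -⅑ ≈ -0.11111)
O*z = -⅑*1/50 = -1/450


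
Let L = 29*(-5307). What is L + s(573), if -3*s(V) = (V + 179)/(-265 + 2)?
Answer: -121428715/789 ≈ -1.5390e+5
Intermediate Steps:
s(V) = 179/789 + V/789 (s(V) = -(V + 179)/(3*(-265 + 2)) = -(179 + V)/(3*(-263)) = -(179 + V)*(-1)/(3*263) = -(-179/263 - V/263)/3 = 179/789 + V/789)
L = -153903
L + s(573) = -153903 + (179/789 + (1/789)*573) = -153903 + (179/789 + 191/263) = -153903 + 752/789 = -121428715/789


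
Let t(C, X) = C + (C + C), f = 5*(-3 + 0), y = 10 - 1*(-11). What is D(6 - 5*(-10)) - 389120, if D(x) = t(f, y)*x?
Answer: -391640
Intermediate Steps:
y = 21 (y = 10 + 11 = 21)
f = -15 (f = 5*(-3) = -15)
t(C, X) = 3*C (t(C, X) = C + 2*C = 3*C)
D(x) = -45*x (D(x) = (3*(-15))*x = -45*x)
D(6 - 5*(-10)) - 389120 = -45*(6 - 5*(-10)) - 389120 = -45*(6 + 50) - 389120 = -45*56 - 389120 = -2520 - 389120 = -391640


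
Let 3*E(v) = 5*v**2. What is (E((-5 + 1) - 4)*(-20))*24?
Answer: -51200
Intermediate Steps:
E(v) = 5*v**2/3 (E(v) = (5*v**2)/3 = 5*v**2/3)
(E((-5 + 1) - 4)*(-20))*24 = ((5*((-5 + 1) - 4)**2/3)*(-20))*24 = ((5*(-4 - 4)**2/3)*(-20))*24 = (((5/3)*(-8)**2)*(-20))*24 = (((5/3)*64)*(-20))*24 = ((320/3)*(-20))*24 = -6400/3*24 = -51200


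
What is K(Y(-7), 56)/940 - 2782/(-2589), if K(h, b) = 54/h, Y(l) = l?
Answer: 9082877/8517810 ≈ 1.0663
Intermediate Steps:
K(Y(-7), 56)/940 - 2782/(-2589) = (54/(-7))/940 - 2782/(-2589) = (54*(-1/7))*(1/940) - 2782*(-1/2589) = -54/7*1/940 + 2782/2589 = -27/3290 + 2782/2589 = 9082877/8517810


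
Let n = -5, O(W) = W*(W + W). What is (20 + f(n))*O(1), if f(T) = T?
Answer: 30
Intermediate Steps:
O(W) = 2*W**2 (O(W) = W*(2*W) = 2*W**2)
(20 + f(n))*O(1) = (20 - 5)*(2*1**2) = 15*(2*1) = 15*2 = 30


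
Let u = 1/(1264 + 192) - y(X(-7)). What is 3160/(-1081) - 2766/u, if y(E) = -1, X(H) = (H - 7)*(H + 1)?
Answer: -92725768/33511 ≈ -2767.0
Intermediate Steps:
X(H) = (1 + H)*(-7 + H) (X(H) = (-7 + H)*(1 + H) = (1 + H)*(-7 + H))
u = 1457/1456 (u = 1/(1264 + 192) - 1*(-1) = 1/1456 + 1 = 1457/1456 ≈ 1.0007)
3160/(-1081) - 2766/u = 3160/(-1081) - 2766/1457/1456 = 3160*(-1/1081) - 2766*1456/1457 = -3160/1081 - 4027296/1457 = -92725768/33511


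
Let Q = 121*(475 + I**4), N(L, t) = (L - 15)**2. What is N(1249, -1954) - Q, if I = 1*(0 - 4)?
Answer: 1434305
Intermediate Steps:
I = -4 (I = 1*(-4) = -4)
N(L, t) = (-15 + L)**2
Q = 88451 (Q = 121*(475 + (-4)**4) = 121*(475 + 256) = 121*731 = 88451)
N(1249, -1954) - Q = (-15 + 1249)**2 - 1*88451 = 1234**2 - 88451 = 1522756 - 88451 = 1434305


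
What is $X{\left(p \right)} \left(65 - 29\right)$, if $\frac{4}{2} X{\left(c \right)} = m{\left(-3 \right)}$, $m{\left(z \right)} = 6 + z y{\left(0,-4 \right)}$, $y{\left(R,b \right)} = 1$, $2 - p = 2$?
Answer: $54$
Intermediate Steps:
$p = 0$ ($p = 2 - 2 = 0$)
$m{\left(z \right)} = 6 + z$ ($m{\left(z \right)} = 6 + z 1 = 6 + z$)
$X{\left(c \right)} = \frac{3}{2}$ ($X{\left(c \right)} = \frac{6 - 3}{2} = \frac{1}{2} \cdot 3 = \frac{3}{2}$)
$X{\left(p \right)} \left(65 - 29\right) = \frac{3 \left(65 - 29\right)}{2} = \frac{3}{2} \cdot 36 = 54$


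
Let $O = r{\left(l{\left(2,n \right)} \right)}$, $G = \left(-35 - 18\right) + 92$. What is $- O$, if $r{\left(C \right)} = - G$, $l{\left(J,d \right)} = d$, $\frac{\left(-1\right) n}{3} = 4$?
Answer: $39$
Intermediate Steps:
$n = -12$ ($n = \left(-3\right) 4 = -12$)
$G = 39$ ($G = -53 + 92 = 39$)
$r{\left(C \right)} = -39$ ($r{\left(C \right)} = \left(-1\right) 39 = -39$)
$O = -39$
$- O = \left(-1\right) \left(-39\right) = 39$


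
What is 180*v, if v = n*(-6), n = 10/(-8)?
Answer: 1350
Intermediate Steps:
n = -5/4 (n = 10*(-⅛) = -5/4 ≈ -1.2500)
v = 15/2 (v = -5/4*(-6) = 15/2 ≈ 7.5000)
180*v = 180*(15/2) = 1350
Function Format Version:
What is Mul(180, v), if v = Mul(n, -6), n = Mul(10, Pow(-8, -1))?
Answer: 1350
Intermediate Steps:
n = Rational(-5, 4) (n = Mul(10, Rational(-1, 8)) = Rational(-5, 4) ≈ -1.2500)
v = Rational(15, 2) (v = Mul(Rational(-5, 4), -6) = Rational(15, 2) ≈ 7.5000)
Mul(180, v) = Mul(180, Rational(15, 2)) = 1350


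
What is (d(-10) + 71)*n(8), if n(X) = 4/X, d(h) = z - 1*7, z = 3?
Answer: 67/2 ≈ 33.500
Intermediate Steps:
d(h) = -4 (d(h) = 3 - 1*7 = 3 - 7 = -4)
(d(-10) + 71)*n(8) = (-4 + 71)*(4/8) = 67*(4*(⅛)) = 67*(½) = 67/2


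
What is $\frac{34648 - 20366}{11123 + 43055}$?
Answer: $\frac{7141}{27089} \approx 0.26361$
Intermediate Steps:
$\frac{34648 - 20366}{11123 + 43055} = \frac{14282}{54178} = 14282 \cdot \frac{1}{54178} = \frac{7141}{27089}$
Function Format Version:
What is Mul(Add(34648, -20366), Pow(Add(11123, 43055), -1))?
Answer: Rational(7141, 27089) ≈ 0.26361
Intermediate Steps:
Mul(Add(34648, -20366), Pow(Add(11123, 43055), -1)) = Mul(14282, Pow(54178, -1)) = Mul(14282, Rational(1, 54178)) = Rational(7141, 27089)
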